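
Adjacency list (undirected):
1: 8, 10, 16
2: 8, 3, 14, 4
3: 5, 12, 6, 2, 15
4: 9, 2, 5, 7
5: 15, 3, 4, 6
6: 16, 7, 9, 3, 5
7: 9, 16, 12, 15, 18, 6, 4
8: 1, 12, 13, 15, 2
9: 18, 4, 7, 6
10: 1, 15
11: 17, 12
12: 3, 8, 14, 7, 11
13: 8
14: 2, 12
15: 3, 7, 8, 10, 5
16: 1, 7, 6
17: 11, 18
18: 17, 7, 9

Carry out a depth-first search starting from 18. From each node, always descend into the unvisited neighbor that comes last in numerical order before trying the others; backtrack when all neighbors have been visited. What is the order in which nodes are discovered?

18 -> 17 -> 11 -> 12 -> 14 -> 2 -> 8 -> 15 -> 10 -> 1 -> 16 -> 7 -> 9 -> 6 -> 5 -> 4 -> 3 -> 13

Visit 18
18 → 17
17 → 11
11 → 12
12 → 14
14 → 2
2 → 8
8 → 15
15 → 10
10 → 1
1 → 16
16 → 7
7 → 9
9 → 6
6 → 5
5 → 4
5 → 3
8 → 13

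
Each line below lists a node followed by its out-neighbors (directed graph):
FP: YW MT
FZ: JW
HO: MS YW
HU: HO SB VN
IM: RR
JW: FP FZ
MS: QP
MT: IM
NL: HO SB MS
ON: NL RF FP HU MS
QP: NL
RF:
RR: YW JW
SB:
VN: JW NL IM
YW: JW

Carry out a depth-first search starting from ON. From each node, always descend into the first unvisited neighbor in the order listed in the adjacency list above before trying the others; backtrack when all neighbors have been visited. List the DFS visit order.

Visit ON
ON → NL
NL → HO
HO → MS
MS → QP
HO → YW
YW → JW
JW → FP
FP → MT
MT → IM
IM → RR
JW → FZ
NL → SB
ON → RF
ON → HU
HU → VN

ON -> NL -> HO -> MS -> QP -> YW -> JW -> FP -> MT -> IM -> RR -> FZ -> SB -> RF -> HU -> VN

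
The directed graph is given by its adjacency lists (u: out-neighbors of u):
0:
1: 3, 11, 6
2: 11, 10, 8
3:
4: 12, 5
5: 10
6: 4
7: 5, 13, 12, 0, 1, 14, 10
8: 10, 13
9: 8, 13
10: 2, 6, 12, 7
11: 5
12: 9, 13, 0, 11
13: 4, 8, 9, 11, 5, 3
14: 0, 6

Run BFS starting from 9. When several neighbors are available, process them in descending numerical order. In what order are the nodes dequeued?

9 13 8 11 5 4 3 10 12 7 6 2 0 14 1

Visit 9; enqueue 13, 8 → queue [13, 8]
Visit 13; enqueue 11, 5, 4, 3 → queue [8, 11, 5, 4, 3]
Visit 8; enqueue 10 → queue [11, 5, 4, 3, 10]
Visit 11 → queue [5, 4, 3, 10]
Visit 5 → queue [4, 3, 10]
Visit 4; enqueue 12 → queue [3, 10, 12]
Visit 3 → queue [10, 12]
Visit 10; enqueue 7, 6, 2 → queue [12, 7, 6, 2]
Visit 12; enqueue 0 → queue [7, 6, 2, 0]
Visit 7; enqueue 14, 1 → queue [6, 2, 0, 14, 1]
Visit 6 → queue [2, 0, 14, 1]
Visit 2 → queue [0, 14, 1]
Visit 0 → queue [14, 1]
Visit 14 → queue [1]
Visit 1 → queue []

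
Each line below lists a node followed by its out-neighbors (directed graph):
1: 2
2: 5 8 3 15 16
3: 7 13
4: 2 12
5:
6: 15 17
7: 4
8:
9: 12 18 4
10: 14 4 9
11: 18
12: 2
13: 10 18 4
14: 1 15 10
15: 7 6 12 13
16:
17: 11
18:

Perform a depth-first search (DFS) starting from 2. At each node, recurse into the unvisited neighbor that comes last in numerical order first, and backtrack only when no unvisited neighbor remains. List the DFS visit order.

2, 16, 15, 13, 18, 10, 14, 1, 9, 12, 4, 7, 6, 17, 11, 8, 5, 3

Visit 2
2 → 16
2 → 15
15 → 13
13 → 18
13 → 10
10 → 14
14 → 1
10 → 9
9 → 12
9 → 4
15 → 7
15 → 6
6 → 17
17 → 11
2 → 8
2 → 5
2 → 3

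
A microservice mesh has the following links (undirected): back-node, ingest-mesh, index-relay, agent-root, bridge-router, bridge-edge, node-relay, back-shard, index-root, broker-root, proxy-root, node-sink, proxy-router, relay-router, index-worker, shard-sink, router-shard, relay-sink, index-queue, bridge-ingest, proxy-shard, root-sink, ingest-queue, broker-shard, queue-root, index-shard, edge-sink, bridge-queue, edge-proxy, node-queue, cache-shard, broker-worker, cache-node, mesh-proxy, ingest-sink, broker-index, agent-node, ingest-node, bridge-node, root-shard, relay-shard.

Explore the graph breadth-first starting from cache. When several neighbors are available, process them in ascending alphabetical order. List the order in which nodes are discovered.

Visit cache; enqueue node, shard → queue [node, shard]
Visit node; enqueue agent, back, bridge, ingest, queue, relay, sink → queue [shard, agent, back, bridge, ingest, queue, relay, sink]
Visit shard; enqueue broker, index, proxy, root, router → queue [agent, back, bridge, ingest, queue, relay, sink, broker, index, proxy, root, router]
Visit agent → queue [back, bridge, ingest, queue, relay, sink, broker, index, proxy, root, router]
Visit back → queue [bridge, ingest, queue, relay, sink, broker, index, proxy, root, router]
Visit bridge; enqueue edge → queue [ingest, queue, relay, sink, broker, index, proxy, root, router, edge]
Visit ingest; enqueue mesh → queue [queue, relay, sink, broker, index, proxy, root, router, edge, mesh]
Visit queue → queue [relay, sink, broker, index, proxy, root, router, edge, mesh]
Visit relay → queue [sink, broker, index, proxy, root, router, edge, mesh]
Visit sink → queue [broker, index, proxy, root, router, edge, mesh]
Visit broker; enqueue worker → queue [index, proxy, root, router, edge, mesh, worker]
Visit index → queue [proxy, root, router, edge, mesh, worker]
Visit proxy → queue [root, router, edge, mesh, worker]
Visit root → queue [router, edge, mesh, worker]
Visit router → queue [edge, mesh, worker]
Visit edge → queue [mesh, worker]
Visit mesh → queue [worker]
Visit worker → queue []

cache → node → shard → agent → back → bridge → ingest → queue → relay → sink → broker → index → proxy → root → router → edge → mesh → worker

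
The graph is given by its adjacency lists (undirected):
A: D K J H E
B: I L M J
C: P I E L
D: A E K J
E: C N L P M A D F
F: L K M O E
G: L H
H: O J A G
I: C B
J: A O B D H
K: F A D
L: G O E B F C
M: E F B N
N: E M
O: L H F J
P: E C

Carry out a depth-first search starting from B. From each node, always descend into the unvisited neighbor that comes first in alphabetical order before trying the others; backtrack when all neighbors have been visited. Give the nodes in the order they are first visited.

Visit B
B → I
I → C
C → E
E → A
A → D
D → J
J → H
H → G
G → L
L → F
F → K
F → M
M → N
F → O
E → P

B, I, C, E, A, D, J, H, G, L, F, K, M, N, O, P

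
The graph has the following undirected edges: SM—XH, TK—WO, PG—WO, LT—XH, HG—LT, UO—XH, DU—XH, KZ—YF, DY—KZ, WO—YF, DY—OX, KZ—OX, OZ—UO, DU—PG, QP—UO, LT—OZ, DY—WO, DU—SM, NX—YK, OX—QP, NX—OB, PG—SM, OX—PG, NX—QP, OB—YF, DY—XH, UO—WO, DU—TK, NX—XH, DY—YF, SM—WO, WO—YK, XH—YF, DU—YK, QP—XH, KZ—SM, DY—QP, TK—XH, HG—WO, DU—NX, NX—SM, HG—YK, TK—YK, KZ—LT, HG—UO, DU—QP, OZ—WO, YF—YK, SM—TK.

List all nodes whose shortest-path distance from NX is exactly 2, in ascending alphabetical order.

Level 0: NX
Level 1: DU, OB, QP, SM, XH, YK
Level 2: DY, HG, KZ, LT, OX, PG, TK, UO, WO, YF
Level 3: OZ

DY, HG, KZ, LT, OX, PG, TK, UO, WO, YF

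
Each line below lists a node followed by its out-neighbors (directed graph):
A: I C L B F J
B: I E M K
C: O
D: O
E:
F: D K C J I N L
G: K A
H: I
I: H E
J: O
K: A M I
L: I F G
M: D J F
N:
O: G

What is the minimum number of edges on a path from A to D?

2

Level 0: A
Level 1: B, C, F, I, J, L
Level 2: D, E, G, H, K, M, N, O
D first appears at level 2.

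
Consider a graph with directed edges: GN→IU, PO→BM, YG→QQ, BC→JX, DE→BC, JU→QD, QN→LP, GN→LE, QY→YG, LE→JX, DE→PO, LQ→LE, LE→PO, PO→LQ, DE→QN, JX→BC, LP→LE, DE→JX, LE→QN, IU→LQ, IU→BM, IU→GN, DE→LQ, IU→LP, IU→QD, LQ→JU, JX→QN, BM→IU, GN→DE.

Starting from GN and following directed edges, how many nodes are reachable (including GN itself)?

BFS from GN visits: GN, DE, IU, LE, BC, JX, LQ, PO, QN, BM, LP, QD, JU
Reachable nodes: 13 of 16 total.

13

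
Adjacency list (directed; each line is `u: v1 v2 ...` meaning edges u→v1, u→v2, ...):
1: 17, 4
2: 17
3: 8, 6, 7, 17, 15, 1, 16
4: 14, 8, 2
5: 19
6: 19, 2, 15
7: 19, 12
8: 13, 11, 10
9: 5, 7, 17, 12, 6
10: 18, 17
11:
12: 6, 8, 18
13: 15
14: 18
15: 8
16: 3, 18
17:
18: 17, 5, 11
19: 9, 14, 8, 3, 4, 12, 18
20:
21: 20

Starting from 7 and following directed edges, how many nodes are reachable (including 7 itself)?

19

BFS from 7 visits: 7, 19, 12, 9, 14, 8, 3, 4, 18, 6, 5, 17, 13, 11, 10, 15, 1, 16, 2
Reachable nodes: 19 of 21 total.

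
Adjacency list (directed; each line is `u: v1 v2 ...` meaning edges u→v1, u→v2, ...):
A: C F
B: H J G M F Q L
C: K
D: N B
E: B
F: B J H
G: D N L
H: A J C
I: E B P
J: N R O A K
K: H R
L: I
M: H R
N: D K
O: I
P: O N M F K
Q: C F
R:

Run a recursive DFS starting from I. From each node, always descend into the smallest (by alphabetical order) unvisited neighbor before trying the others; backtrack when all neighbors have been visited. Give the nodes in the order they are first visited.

Visit I
I → B
B → F
F → H
H → A
A → C
C → K
K → R
H → J
J → N
N → D
J → O
B → G
G → L
B → M
B → Q
I → E
I → P

I -> B -> F -> H -> A -> C -> K -> R -> J -> N -> D -> O -> G -> L -> M -> Q -> E -> P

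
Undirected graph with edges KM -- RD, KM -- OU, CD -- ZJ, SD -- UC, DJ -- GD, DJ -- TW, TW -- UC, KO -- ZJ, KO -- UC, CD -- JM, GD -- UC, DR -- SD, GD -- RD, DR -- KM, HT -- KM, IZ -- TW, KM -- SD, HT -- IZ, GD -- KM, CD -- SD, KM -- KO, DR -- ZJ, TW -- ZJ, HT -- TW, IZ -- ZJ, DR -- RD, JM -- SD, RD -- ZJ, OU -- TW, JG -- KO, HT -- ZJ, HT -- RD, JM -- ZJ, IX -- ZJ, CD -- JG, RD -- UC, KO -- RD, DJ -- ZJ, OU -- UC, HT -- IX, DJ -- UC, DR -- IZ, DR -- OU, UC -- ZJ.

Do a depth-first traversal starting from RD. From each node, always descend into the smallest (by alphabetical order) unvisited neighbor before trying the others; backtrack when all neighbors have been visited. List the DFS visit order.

RD -> DR -> IZ -> HT -> IX -> ZJ -> CD -> JG -> KO -> KM -> GD -> DJ -> TW -> OU -> UC -> SD -> JM

Visit RD
RD → DR
DR → IZ
IZ → HT
HT → IX
IX → ZJ
ZJ → CD
CD → JG
JG → KO
KO → KM
KM → GD
GD → DJ
DJ → TW
TW → OU
OU → UC
UC → SD
SD → JM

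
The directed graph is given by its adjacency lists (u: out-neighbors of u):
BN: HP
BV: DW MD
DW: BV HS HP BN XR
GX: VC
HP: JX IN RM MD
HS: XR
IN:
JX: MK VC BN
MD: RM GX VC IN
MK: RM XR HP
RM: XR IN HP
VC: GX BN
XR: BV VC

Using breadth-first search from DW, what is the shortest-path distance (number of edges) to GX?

Level 0: DW
Level 1: BN, BV, HP, HS, XR
Level 2: IN, JX, MD, RM, VC
Level 3: GX, MK
GX first appears at level 3.

3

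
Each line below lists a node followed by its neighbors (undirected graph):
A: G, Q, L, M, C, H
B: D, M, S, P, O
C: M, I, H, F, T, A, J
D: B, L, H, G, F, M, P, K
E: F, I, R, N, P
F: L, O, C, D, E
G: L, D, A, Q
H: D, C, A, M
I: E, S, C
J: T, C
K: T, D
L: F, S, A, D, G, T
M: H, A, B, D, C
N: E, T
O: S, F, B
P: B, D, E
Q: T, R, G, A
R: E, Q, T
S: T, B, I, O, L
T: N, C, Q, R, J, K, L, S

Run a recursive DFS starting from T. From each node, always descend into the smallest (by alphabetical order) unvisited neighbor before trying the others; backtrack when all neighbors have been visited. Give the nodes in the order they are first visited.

T, C, A, G, D, B, M, H, O, F, E, I, S, L, N, P, R, Q, K, J

Visit T
T → C
C → A
A → G
G → D
D → B
B → M
M → H
B → O
O → F
F → E
E → I
I → S
S → L
E → N
E → P
E → R
R → Q
D → K
C → J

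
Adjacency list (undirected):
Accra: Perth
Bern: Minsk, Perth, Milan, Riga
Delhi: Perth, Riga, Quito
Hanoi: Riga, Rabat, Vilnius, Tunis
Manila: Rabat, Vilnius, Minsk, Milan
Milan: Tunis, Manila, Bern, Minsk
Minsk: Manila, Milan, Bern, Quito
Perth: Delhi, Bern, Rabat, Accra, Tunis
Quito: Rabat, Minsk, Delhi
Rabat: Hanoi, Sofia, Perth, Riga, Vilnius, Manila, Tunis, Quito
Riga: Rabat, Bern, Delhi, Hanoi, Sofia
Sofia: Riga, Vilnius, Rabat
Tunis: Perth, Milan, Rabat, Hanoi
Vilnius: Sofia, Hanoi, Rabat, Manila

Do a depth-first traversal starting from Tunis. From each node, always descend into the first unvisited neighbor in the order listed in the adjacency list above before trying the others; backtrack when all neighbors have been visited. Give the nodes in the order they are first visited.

Tunis → Perth → Delhi → Riga → Rabat → Hanoi → Vilnius → Sofia → Manila → Minsk → Milan → Bern → Quito → Accra

Visit Tunis
Tunis → Perth
Perth → Delhi
Delhi → Riga
Riga → Rabat
Rabat → Hanoi
Hanoi → Vilnius
Vilnius → Sofia
Vilnius → Manila
Manila → Minsk
Minsk → Milan
Milan → Bern
Minsk → Quito
Perth → Accra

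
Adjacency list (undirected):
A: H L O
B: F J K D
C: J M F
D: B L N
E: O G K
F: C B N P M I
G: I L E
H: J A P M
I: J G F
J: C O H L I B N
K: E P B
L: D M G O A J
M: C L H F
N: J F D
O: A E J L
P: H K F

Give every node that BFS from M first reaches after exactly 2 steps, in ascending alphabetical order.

Level 0: M
Level 1: C, F, H, L
Level 2: A, B, D, G, I, J, N, O, P
Level 3: E, K

A, B, D, G, I, J, N, O, P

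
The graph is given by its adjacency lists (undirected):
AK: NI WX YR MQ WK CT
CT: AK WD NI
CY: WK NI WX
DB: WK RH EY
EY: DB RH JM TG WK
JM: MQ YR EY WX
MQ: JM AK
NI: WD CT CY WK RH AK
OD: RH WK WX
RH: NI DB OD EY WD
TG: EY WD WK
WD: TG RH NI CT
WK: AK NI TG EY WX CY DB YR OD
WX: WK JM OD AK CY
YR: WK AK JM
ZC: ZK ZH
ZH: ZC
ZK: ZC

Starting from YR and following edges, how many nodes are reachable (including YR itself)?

15

BFS from YR visits: YR, WK, JM, AK, WX, TG, OD, NI, EY, DB, CY, MQ, CT, WD, RH
Reachable nodes: 15 of 18 total.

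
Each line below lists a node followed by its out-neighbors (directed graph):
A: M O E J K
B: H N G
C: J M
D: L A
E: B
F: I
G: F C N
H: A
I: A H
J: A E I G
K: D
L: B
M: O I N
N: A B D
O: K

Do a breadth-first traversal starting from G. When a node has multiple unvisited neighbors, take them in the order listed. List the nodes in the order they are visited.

Visit G; enqueue F, C, N → queue [F, C, N]
Visit F; enqueue I → queue [C, N, I]
Visit C; enqueue J, M → queue [N, I, J, M]
Visit N; enqueue A, B, D → queue [I, J, M, A, B, D]
Visit I; enqueue H → queue [J, M, A, B, D, H]
Visit J; enqueue E → queue [M, A, B, D, H, E]
Visit M; enqueue O → queue [A, B, D, H, E, O]
Visit A; enqueue K → queue [B, D, H, E, O, K]
Visit B → queue [D, H, E, O, K]
Visit D; enqueue L → queue [H, E, O, K, L]
Visit H → queue [E, O, K, L]
Visit E → queue [O, K, L]
Visit O → queue [K, L]
Visit K → queue [L]
Visit L → queue []

G, F, C, N, I, J, M, A, B, D, H, E, O, K, L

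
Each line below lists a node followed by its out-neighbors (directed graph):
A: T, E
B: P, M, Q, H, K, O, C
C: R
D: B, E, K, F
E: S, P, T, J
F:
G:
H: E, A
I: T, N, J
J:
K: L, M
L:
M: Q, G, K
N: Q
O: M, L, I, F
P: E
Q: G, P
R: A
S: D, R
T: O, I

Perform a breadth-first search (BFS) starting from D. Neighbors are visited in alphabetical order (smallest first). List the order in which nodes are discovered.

D, B, E, F, K, C, H, M, O, P, Q, J, S, T, L, R, A, G, I, N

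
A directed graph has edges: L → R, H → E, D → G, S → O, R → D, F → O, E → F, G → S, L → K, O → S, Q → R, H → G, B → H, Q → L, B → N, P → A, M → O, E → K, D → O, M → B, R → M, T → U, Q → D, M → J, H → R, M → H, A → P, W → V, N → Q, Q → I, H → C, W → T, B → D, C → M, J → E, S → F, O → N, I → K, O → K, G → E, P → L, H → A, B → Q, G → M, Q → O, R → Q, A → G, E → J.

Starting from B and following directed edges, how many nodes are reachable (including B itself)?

BFS from B visits: B, Q, N, H, D, R, O, L, I, G, E, C, A, M, S, K, J, F, P
Reachable nodes: 19 of 23 total.

19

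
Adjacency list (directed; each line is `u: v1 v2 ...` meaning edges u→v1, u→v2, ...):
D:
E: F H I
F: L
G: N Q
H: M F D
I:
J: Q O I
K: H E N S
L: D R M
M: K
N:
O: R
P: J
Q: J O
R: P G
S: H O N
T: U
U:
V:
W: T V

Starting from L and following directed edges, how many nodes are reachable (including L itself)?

BFS from L visits: L, D, M, R, K, G, P, E, H, N, S, Q, J, F, I, O
Reachable nodes: 16 of 20 total.

16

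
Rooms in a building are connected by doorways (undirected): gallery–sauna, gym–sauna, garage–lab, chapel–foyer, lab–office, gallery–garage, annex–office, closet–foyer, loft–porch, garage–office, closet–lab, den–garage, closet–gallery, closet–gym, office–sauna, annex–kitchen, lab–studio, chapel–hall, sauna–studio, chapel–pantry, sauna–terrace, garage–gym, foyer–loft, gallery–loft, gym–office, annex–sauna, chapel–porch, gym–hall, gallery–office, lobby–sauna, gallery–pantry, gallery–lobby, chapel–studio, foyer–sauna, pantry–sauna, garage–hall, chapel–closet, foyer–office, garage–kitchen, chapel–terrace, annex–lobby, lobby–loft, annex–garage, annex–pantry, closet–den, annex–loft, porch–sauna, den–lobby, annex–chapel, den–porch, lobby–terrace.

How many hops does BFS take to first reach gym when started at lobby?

Level 0: lobby
Level 1: annex, den, gallery, loft, sauna, terrace
Level 2: chapel, closet, foyer, garage, gym, kitchen, office, pantry, porch, studio
Level 3: hall, lab
gym first appears at level 2.

2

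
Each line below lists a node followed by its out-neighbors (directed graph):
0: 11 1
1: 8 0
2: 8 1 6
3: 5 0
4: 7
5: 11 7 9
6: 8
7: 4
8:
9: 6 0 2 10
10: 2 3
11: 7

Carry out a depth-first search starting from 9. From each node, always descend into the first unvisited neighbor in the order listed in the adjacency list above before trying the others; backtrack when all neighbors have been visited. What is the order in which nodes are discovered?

Visit 9
9 → 6
6 → 8
9 → 0
0 → 11
11 → 7
7 → 4
0 → 1
9 → 2
9 → 10
10 → 3
3 → 5

9, 6, 8, 0, 11, 7, 4, 1, 2, 10, 3, 5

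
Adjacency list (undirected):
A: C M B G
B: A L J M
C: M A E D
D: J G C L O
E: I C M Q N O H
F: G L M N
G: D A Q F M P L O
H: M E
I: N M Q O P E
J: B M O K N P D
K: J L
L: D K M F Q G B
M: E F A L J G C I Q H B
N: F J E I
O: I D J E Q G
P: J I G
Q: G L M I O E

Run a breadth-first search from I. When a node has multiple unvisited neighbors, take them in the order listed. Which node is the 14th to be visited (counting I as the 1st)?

Visit I; enqueue N, M, Q, O, P, E → queue [N, M, Q, O, P, E]
Visit N; enqueue F, J → queue [M, Q, O, P, E, F, J]
Visit M; enqueue A, L, G, C, H, B → queue [Q, O, P, E, F, J, A, L, G, C, H, B]
Visit Q → queue [O, P, E, F, J, A, L, G, C, H, B]
Visit O; enqueue D → queue [P, E, F, J, A, L, G, C, H, B, D]
Visit P → queue [E, F, J, A, L, G, C, H, B, D]
Visit E → queue [F, J, A, L, G, C, H, B, D]
Visit F → queue [J, A, L, G, C, H, B, D]
Visit J; enqueue K → queue [A, L, G, C, H, B, D, K]
Visit A → queue [L, G, C, H, B, D, K]
Visit L → queue [G, C, H, B, D, K]
Visit G → queue [C, H, B, D, K]
Visit C → queue [H, B, D, K]
Visit H → queue [B, D, K]
Visit B → queue [D, K]
Visit D → queue [K]
Visit K → queue []

Visit order: I, N, M, Q, O, P, E, F, J, A, L, G, C, H, B, D, K

H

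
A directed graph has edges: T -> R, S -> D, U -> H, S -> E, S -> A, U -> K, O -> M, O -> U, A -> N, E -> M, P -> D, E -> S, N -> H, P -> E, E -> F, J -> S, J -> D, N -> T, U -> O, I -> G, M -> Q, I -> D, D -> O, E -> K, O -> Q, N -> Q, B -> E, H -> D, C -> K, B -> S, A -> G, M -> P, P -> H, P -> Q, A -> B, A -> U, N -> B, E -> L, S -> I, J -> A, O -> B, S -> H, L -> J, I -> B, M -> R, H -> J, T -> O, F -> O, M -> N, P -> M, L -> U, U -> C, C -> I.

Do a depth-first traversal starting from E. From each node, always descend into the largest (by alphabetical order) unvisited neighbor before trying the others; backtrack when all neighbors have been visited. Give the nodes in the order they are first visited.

Visit E
E → S
S → I
I → G
I → D
D → O
O → U
U → K
U → H
H → J
J → A
A → N
N → T
T → R
N → Q
N → B
U → C
O → M
M → P
E → L
E → F

E, S, I, G, D, O, U, K, H, J, A, N, T, R, Q, B, C, M, P, L, F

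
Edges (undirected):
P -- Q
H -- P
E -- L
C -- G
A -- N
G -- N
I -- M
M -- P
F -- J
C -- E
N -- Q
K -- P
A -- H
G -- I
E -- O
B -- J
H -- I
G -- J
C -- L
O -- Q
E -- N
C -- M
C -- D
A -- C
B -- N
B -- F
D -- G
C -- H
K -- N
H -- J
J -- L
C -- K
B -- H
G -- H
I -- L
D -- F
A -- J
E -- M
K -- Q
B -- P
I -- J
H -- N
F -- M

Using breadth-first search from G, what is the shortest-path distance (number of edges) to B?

2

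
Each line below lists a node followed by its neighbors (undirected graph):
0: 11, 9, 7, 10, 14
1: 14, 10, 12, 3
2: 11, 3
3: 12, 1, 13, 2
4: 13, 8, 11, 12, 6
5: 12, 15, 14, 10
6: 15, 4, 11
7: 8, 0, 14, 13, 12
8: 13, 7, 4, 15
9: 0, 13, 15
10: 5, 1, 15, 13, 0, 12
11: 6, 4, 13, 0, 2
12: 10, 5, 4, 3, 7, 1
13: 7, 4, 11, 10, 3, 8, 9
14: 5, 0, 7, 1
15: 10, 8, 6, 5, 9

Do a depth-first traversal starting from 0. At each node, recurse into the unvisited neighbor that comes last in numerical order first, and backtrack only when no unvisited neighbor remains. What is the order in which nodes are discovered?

0 -> 14 -> 7 -> 13 -> 11 -> 6 -> 15 -> 10 -> 12 -> 5 -> 4 -> 8 -> 3 -> 2 -> 1 -> 9

Visit 0
0 → 14
14 → 7
7 → 13
13 → 11
11 → 6
6 → 15
15 → 10
10 → 12
12 → 5
12 → 4
4 → 8
12 → 3
3 → 2
3 → 1
15 → 9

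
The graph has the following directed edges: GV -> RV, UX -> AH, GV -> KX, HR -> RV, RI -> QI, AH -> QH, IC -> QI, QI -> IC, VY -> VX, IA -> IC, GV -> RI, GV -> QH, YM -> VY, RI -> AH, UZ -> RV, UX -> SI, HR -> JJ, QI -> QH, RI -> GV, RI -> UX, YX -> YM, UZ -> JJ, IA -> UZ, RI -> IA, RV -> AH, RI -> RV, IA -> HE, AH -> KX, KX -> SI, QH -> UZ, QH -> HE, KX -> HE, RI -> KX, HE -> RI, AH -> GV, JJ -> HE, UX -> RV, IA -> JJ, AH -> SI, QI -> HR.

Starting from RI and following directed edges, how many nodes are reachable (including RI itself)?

15

BFS from RI visits: RI, AH, GV, IA, KX, QI, RV, UX, QH, SI, HE, IC, JJ, UZ, HR
Reachable nodes: 15 of 19 total.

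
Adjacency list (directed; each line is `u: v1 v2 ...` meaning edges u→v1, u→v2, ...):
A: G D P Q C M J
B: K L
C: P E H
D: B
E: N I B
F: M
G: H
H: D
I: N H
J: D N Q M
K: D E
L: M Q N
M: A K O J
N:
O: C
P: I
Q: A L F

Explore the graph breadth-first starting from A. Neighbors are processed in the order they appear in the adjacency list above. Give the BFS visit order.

Visit A; enqueue G, D, P, Q, C, M, J → queue [G, D, P, Q, C, M, J]
Visit G; enqueue H → queue [D, P, Q, C, M, J, H]
Visit D; enqueue B → queue [P, Q, C, M, J, H, B]
Visit P; enqueue I → queue [Q, C, M, J, H, B, I]
Visit Q; enqueue L, F → queue [C, M, J, H, B, I, L, F]
Visit C; enqueue E → queue [M, J, H, B, I, L, F, E]
Visit M; enqueue K, O → queue [J, H, B, I, L, F, E, K, O]
Visit J; enqueue N → queue [H, B, I, L, F, E, K, O, N]
Visit H → queue [B, I, L, F, E, K, O, N]
Visit B → queue [I, L, F, E, K, O, N]
Visit I → queue [L, F, E, K, O, N]
Visit L → queue [F, E, K, O, N]
Visit F → queue [E, K, O, N]
Visit E → queue [K, O, N]
Visit K → queue [O, N]
Visit O → queue [N]
Visit N → queue []

A G D P Q C M J H B I L F E K O N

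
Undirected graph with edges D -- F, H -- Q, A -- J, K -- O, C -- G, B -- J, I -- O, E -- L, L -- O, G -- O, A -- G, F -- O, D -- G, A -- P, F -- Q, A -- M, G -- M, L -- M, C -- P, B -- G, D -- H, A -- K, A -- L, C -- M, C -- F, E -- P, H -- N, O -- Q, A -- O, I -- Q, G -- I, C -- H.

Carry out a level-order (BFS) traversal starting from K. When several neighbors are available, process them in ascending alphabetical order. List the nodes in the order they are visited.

Visit K; enqueue A, O → queue [A, O]
Visit A; enqueue G, J, L, M, P → queue [O, G, J, L, M, P]
Visit O; enqueue F, I, Q → queue [G, J, L, M, P, F, I, Q]
Visit G; enqueue B, C, D → queue [J, L, M, P, F, I, Q, B, C, D]
Visit J → queue [L, M, P, F, I, Q, B, C, D]
Visit L; enqueue E → queue [M, P, F, I, Q, B, C, D, E]
Visit M → queue [P, F, I, Q, B, C, D, E]
Visit P → queue [F, I, Q, B, C, D, E]
Visit F → queue [I, Q, B, C, D, E]
Visit I → queue [Q, B, C, D, E]
Visit Q; enqueue H → queue [B, C, D, E, H]
Visit B → queue [C, D, E, H]
Visit C → queue [D, E, H]
Visit D → queue [E, H]
Visit E → queue [H]
Visit H; enqueue N → queue [N]
Visit N → queue []

K, A, O, G, J, L, M, P, F, I, Q, B, C, D, E, H, N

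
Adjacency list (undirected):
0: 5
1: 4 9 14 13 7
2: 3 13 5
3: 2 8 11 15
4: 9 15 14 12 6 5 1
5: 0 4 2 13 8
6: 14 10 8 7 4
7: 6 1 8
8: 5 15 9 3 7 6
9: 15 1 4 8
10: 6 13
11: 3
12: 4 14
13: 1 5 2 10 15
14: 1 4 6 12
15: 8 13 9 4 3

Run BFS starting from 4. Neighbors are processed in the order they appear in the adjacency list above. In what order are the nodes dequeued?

Visit 4; enqueue 9, 15, 14, 12, 6, 5, 1 → queue [9, 15, 14, 12, 6, 5, 1]
Visit 9; enqueue 8 → queue [15, 14, 12, 6, 5, 1, 8]
Visit 15; enqueue 13, 3 → queue [14, 12, 6, 5, 1, 8, 13, 3]
Visit 14 → queue [12, 6, 5, 1, 8, 13, 3]
Visit 12 → queue [6, 5, 1, 8, 13, 3]
Visit 6; enqueue 10, 7 → queue [5, 1, 8, 13, 3, 10, 7]
Visit 5; enqueue 0, 2 → queue [1, 8, 13, 3, 10, 7, 0, 2]
Visit 1 → queue [8, 13, 3, 10, 7, 0, 2]
Visit 8 → queue [13, 3, 10, 7, 0, 2]
Visit 13 → queue [3, 10, 7, 0, 2]
Visit 3; enqueue 11 → queue [10, 7, 0, 2, 11]
Visit 10 → queue [7, 0, 2, 11]
Visit 7 → queue [0, 2, 11]
Visit 0 → queue [2, 11]
Visit 2 → queue [11]
Visit 11 → queue []

4, 9, 15, 14, 12, 6, 5, 1, 8, 13, 3, 10, 7, 0, 2, 11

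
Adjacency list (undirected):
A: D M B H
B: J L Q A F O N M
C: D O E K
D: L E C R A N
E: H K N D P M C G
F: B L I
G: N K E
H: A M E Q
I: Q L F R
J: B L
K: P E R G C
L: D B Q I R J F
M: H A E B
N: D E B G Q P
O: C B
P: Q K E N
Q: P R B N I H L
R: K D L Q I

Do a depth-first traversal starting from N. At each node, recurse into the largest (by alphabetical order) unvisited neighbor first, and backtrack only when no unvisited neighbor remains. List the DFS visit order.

Visit N
N → Q
Q → R
R → L
L → J
J → B
B → O
O → C
C → K
K → P
P → E
E → M
M → H
H → A
A → D
E → G
B → F
F → I

N -> Q -> R -> L -> J -> B -> O -> C -> K -> P -> E -> M -> H -> A -> D -> G -> F -> I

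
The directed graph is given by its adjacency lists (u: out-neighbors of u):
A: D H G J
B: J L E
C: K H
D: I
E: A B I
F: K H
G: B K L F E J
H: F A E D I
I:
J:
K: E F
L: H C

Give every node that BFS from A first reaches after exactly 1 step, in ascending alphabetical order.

D, G, H, J

Level 0: A
Level 1: D, G, H, J
Level 2: B, E, F, I, K, L
Level 3: C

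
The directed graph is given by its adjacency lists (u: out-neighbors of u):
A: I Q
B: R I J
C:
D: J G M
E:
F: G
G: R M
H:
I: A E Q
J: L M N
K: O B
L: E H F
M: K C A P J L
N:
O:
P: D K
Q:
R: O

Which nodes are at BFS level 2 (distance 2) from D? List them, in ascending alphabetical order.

A, C, K, L, N, P, R

Level 0: D
Level 1: G, J, M
Level 2: A, C, K, L, N, P, R
Level 3: B, E, F, H, I, O, Q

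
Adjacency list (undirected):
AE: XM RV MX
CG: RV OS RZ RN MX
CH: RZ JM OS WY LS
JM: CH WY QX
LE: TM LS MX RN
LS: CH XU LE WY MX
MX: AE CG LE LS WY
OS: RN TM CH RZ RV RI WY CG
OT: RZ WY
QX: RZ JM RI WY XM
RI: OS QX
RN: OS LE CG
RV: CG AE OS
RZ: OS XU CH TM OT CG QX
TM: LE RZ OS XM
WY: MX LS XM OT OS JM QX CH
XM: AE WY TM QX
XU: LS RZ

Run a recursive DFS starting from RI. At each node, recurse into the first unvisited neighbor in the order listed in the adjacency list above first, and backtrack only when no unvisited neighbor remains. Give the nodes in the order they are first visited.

Visit RI
RI → OS
OS → RN
RN → LE
LE → TM
TM → RZ
RZ → XU
XU → LS
LS → CH
CH → JM
JM → WY
WY → MX
MX → AE
AE → XM
XM → QX
AE → RV
RV → CG
WY → OT

RI -> OS -> RN -> LE -> TM -> RZ -> XU -> LS -> CH -> JM -> WY -> MX -> AE -> XM -> QX -> RV -> CG -> OT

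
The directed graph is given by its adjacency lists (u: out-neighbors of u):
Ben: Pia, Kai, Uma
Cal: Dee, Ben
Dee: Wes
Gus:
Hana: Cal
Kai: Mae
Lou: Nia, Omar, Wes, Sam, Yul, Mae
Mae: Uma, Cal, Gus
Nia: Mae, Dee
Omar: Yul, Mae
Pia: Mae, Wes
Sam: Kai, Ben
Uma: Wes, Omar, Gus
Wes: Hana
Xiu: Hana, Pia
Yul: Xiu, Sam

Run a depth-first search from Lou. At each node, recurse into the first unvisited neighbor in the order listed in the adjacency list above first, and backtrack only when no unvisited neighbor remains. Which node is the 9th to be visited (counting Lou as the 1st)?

Ben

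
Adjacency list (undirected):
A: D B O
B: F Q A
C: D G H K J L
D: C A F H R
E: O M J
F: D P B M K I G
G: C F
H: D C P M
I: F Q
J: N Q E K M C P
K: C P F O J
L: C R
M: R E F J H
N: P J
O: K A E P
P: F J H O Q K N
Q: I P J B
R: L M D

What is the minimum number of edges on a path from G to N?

3

Level 0: G
Level 1: C, F
Level 2: B, D, H, I, J, K, L, M, P
Level 3: A, E, N, O, Q, R
N first appears at level 3.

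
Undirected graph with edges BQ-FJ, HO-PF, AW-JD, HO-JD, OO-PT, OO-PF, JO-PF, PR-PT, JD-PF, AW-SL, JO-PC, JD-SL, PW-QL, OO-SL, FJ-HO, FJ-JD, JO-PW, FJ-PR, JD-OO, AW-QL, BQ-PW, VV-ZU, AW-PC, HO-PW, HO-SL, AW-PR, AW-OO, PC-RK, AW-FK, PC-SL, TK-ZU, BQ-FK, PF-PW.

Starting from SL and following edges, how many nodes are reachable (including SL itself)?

16

BFS from SL visits: SL, AW, HO, JD, OO, PC, FK, PR, QL, FJ, PF, PW, PT, JO, RK, BQ
Reachable nodes: 16 of 19 total.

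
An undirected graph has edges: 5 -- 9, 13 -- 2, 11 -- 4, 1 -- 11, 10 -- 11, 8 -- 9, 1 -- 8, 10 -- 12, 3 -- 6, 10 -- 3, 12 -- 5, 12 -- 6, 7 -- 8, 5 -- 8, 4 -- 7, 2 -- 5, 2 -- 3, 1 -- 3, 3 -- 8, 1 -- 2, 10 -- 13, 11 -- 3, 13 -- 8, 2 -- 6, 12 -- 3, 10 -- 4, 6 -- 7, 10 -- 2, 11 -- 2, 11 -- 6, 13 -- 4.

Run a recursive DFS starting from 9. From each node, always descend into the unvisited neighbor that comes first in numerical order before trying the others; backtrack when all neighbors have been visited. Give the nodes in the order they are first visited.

Visit 9
9 → 5
5 → 2
2 → 1
1 → 3
3 → 6
6 → 7
7 → 4
4 → 10
10 → 11
10 → 12
10 → 13
13 → 8

9 -> 5 -> 2 -> 1 -> 3 -> 6 -> 7 -> 4 -> 10 -> 11 -> 12 -> 13 -> 8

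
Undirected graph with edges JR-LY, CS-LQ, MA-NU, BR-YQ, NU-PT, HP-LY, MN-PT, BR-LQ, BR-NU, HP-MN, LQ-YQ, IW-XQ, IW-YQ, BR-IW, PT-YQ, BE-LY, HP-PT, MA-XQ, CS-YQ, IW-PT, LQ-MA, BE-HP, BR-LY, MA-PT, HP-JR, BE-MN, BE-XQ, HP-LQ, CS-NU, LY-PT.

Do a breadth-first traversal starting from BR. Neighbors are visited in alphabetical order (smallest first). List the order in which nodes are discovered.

BR, IW, LQ, LY, NU, YQ, PT, XQ, CS, HP, MA, BE, JR, MN

Visit BR; enqueue IW, LQ, LY, NU, YQ → queue [IW, LQ, LY, NU, YQ]
Visit IW; enqueue PT, XQ → queue [LQ, LY, NU, YQ, PT, XQ]
Visit LQ; enqueue CS, HP, MA → queue [LY, NU, YQ, PT, XQ, CS, HP, MA]
Visit LY; enqueue BE, JR → queue [NU, YQ, PT, XQ, CS, HP, MA, BE, JR]
Visit NU → queue [YQ, PT, XQ, CS, HP, MA, BE, JR]
Visit YQ → queue [PT, XQ, CS, HP, MA, BE, JR]
Visit PT; enqueue MN → queue [XQ, CS, HP, MA, BE, JR, MN]
Visit XQ → queue [CS, HP, MA, BE, JR, MN]
Visit CS → queue [HP, MA, BE, JR, MN]
Visit HP → queue [MA, BE, JR, MN]
Visit MA → queue [BE, JR, MN]
Visit BE → queue [JR, MN]
Visit JR → queue [MN]
Visit MN → queue []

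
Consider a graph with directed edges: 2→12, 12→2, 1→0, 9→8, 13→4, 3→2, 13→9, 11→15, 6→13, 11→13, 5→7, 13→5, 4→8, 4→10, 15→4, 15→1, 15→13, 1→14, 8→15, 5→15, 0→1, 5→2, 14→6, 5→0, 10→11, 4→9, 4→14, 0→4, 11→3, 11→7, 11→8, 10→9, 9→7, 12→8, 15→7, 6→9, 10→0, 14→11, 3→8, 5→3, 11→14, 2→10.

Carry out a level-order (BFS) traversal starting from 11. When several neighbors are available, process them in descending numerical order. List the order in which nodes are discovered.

11 -> 15 -> 14 -> 13 -> 8 -> 7 -> 3 -> 4 -> 1 -> 6 -> 9 -> 5 -> 2 -> 10 -> 0 -> 12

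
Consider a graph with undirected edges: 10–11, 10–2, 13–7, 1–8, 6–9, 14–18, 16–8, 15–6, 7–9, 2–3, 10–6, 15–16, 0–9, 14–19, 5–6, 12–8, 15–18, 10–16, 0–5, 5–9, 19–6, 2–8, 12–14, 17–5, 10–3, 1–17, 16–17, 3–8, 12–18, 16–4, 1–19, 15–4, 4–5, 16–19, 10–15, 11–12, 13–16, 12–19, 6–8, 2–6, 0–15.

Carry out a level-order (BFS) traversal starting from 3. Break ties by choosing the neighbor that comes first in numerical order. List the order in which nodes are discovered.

Visit 3; enqueue 2, 8, 10 → queue [2, 8, 10]
Visit 2; enqueue 6 → queue [8, 10, 6]
Visit 8; enqueue 1, 12, 16 → queue [10, 6, 1, 12, 16]
Visit 10; enqueue 11, 15 → queue [6, 1, 12, 16, 11, 15]
Visit 6; enqueue 5, 9, 19 → queue [1, 12, 16, 11, 15, 5, 9, 19]
Visit 1; enqueue 17 → queue [12, 16, 11, 15, 5, 9, 19, 17]
Visit 12; enqueue 14, 18 → queue [16, 11, 15, 5, 9, 19, 17, 14, 18]
Visit 16; enqueue 4, 13 → queue [11, 15, 5, 9, 19, 17, 14, 18, 4, 13]
Visit 11 → queue [15, 5, 9, 19, 17, 14, 18, 4, 13]
Visit 15; enqueue 0 → queue [5, 9, 19, 17, 14, 18, 4, 13, 0]
Visit 5 → queue [9, 19, 17, 14, 18, 4, 13, 0]
Visit 9; enqueue 7 → queue [19, 17, 14, 18, 4, 13, 0, 7]
Visit 19 → queue [17, 14, 18, 4, 13, 0, 7]
Visit 17 → queue [14, 18, 4, 13, 0, 7]
Visit 14 → queue [18, 4, 13, 0, 7]
Visit 18 → queue [4, 13, 0, 7]
Visit 4 → queue [13, 0, 7]
Visit 13 → queue [0, 7]
Visit 0 → queue [7]
Visit 7 → queue []

3, 2, 8, 10, 6, 1, 12, 16, 11, 15, 5, 9, 19, 17, 14, 18, 4, 13, 0, 7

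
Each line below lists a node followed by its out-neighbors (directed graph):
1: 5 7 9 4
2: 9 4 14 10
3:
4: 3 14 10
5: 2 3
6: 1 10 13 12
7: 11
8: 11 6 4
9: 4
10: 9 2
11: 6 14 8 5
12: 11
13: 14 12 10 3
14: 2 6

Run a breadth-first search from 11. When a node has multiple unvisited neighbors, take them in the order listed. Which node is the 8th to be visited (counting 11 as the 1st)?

13

Visit 11; enqueue 6, 14, 8, 5 → queue [6, 14, 8, 5]
Visit 6; enqueue 1, 10, 13, 12 → queue [14, 8, 5, 1, 10, 13, 12]
Visit 14; enqueue 2 → queue [8, 5, 1, 10, 13, 12, 2]
Visit 8; enqueue 4 → queue [5, 1, 10, 13, 12, 2, 4]
Visit 5; enqueue 3 → queue [1, 10, 13, 12, 2, 4, 3]
Visit 1; enqueue 7, 9 → queue [10, 13, 12, 2, 4, 3, 7, 9]
Visit 10 → queue [13, 12, 2, 4, 3, 7, 9]
Visit 13 → queue [12, 2, 4, 3, 7, 9]
Visit 12 → queue [2, 4, 3, 7, 9]
Visit 2 → queue [4, 3, 7, 9]
Visit 4 → queue [3, 7, 9]
Visit 3 → queue [7, 9]
Visit 7 → queue [9]
Visit 9 → queue []

Visit order: 11, 6, 14, 8, 5, 1, 10, 13, 12, 2, 4, 3, 7, 9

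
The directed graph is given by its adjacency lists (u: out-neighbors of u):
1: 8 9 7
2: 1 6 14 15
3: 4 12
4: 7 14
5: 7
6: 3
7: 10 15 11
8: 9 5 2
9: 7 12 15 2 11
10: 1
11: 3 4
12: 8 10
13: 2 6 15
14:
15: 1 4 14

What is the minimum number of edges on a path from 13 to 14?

Level 0: 13
Level 1: 2, 6, 15
Level 2: 1, 3, 4, 14
Level 3: 7, 8, 9, 12
Level 4: 5, 10, 11
14 first appears at level 2.

2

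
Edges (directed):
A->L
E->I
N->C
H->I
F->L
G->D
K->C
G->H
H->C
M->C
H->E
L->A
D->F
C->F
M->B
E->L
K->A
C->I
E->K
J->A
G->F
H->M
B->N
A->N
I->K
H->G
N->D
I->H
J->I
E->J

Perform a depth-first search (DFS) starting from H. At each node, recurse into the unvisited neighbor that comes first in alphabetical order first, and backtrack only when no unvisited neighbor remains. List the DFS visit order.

H, C, F, L, A, N, D, I, K, E, J, G, M, B

Visit H
H → C
C → F
F → L
L → A
A → N
N → D
C → I
I → K
H → E
E → J
H → G
H → M
M → B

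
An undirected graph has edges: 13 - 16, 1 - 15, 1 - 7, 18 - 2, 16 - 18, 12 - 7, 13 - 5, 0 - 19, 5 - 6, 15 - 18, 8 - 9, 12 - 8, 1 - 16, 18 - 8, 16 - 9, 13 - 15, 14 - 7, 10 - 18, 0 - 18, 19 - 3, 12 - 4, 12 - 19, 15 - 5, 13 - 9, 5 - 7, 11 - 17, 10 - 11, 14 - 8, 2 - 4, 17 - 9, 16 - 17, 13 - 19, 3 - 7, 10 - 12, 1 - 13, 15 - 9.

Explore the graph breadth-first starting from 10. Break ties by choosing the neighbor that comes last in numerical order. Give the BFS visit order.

Visit 10; enqueue 18, 12, 11 → queue [18, 12, 11]
Visit 18; enqueue 16, 15, 8, 2, 0 → queue [12, 11, 16, 15, 8, 2, 0]
Visit 12; enqueue 19, 7, 4 → queue [11, 16, 15, 8, 2, 0, 19, 7, 4]
Visit 11; enqueue 17 → queue [16, 15, 8, 2, 0, 19, 7, 4, 17]
Visit 16; enqueue 13, 9, 1 → queue [15, 8, 2, 0, 19, 7, 4, 17, 13, 9, 1]
Visit 15; enqueue 5 → queue [8, 2, 0, 19, 7, 4, 17, 13, 9, 1, 5]
Visit 8; enqueue 14 → queue [2, 0, 19, 7, 4, 17, 13, 9, 1, 5, 14]
Visit 2 → queue [0, 19, 7, 4, 17, 13, 9, 1, 5, 14]
Visit 0 → queue [19, 7, 4, 17, 13, 9, 1, 5, 14]
Visit 19; enqueue 3 → queue [7, 4, 17, 13, 9, 1, 5, 14, 3]
Visit 7 → queue [4, 17, 13, 9, 1, 5, 14, 3]
Visit 4 → queue [17, 13, 9, 1, 5, 14, 3]
Visit 17 → queue [13, 9, 1, 5, 14, 3]
Visit 13 → queue [9, 1, 5, 14, 3]
Visit 9 → queue [1, 5, 14, 3]
Visit 1 → queue [5, 14, 3]
Visit 5; enqueue 6 → queue [14, 3, 6]
Visit 14 → queue [3, 6]
Visit 3 → queue [6]
Visit 6 → queue []

10, 18, 12, 11, 16, 15, 8, 2, 0, 19, 7, 4, 17, 13, 9, 1, 5, 14, 3, 6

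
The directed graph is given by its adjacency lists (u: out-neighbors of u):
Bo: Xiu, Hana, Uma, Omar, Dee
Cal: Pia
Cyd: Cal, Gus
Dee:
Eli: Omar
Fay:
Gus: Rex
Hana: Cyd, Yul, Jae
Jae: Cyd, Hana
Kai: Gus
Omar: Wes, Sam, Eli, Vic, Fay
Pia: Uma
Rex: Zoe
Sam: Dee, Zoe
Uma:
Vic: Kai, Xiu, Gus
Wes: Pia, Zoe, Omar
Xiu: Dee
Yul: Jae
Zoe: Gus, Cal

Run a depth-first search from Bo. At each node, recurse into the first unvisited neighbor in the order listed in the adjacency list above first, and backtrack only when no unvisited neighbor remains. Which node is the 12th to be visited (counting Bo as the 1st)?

Visit Bo
Bo → Xiu
Xiu → Dee
Bo → Hana
Hana → Cyd
Cyd → Cal
Cal → Pia
Pia → Uma
Cyd → Gus
Gus → Rex
Rex → Zoe
Hana → Yul
Yul → Jae
Bo → Omar
Omar → Wes
Omar → Sam
Omar → Eli
Omar → Vic
Vic → Kai
Omar → Fay

Visit order: Bo, Xiu, Dee, Hana, Cyd, Cal, Pia, Uma, Gus, Rex, Zoe, Yul, Jae, Omar, Wes, Sam, Eli, Vic, Kai, Fay

Yul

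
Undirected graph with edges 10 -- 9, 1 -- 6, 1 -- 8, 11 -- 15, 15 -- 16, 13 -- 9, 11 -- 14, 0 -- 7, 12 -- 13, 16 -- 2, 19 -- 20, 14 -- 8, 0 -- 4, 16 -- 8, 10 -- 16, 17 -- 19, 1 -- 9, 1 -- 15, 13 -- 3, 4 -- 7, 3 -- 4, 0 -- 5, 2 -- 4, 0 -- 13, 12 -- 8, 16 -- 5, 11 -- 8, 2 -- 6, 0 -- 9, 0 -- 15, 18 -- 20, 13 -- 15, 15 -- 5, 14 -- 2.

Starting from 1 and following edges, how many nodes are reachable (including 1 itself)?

17

BFS from 1 visits: 1, 6, 8, 9, 15, 2, 11, 12, 14, 16, 0, 10, 13, 5, 4, 7, 3
Reachable nodes: 17 of 21 total.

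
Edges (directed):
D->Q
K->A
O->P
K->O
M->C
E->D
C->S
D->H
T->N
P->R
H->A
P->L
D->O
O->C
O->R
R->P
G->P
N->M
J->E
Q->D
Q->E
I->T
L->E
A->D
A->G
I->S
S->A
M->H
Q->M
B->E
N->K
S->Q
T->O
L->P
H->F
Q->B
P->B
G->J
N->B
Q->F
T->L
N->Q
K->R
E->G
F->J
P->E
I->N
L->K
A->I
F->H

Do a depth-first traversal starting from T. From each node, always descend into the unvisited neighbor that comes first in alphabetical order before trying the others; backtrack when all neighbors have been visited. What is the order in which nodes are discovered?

Visit T
T → L
L → E
E → D
D → H
H → A
A → G
G → J
G → P
P → B
P → R
A → I
I → N
N → K
K → O
O → C
C → S
S → Q
Q → F
Q → M

T -> L -> E -> D -> H -> A -> G -> J -> P -> B -> R -> I -> N -> K -> O -> C -> S -> Q -> F -> M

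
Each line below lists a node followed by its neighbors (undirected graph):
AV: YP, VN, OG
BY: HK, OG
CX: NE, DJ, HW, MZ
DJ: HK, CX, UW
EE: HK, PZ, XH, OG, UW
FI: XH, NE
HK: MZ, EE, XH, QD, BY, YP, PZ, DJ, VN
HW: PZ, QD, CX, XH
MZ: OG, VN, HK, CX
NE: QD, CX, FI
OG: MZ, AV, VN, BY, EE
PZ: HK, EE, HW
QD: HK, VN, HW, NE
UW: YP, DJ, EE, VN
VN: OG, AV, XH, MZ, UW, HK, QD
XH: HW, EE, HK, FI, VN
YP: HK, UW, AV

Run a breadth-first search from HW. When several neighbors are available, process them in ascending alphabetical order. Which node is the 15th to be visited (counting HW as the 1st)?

Visit HW; enqueue CX, PZ, QD, XH → queue [CX, PZ, QD, XH]
Visit CX; enqueue DJ, MZ, NE → queue [PZ, QD, XH, DJ, MZ, NE]
Visit PZ; enqueue EE, HK → queue [QD, XH, DJ, MZ, NE, EE, HK]
Visit QD; enqueue VN → queue [XH, DJ, MZ, NE, EE, HK, VN]
Visit XH; enqueue FI → queue [DJ, MZ, NE, EE, HK, VN, FI]
Visit DJ; enqueue UW → queue [MZ, NE, EE, HK, VN, FI, UW]
Visit MZ; enqueue OG → queue [NE, EE, HK, VN, FI, UW, OG]
Visit NE → queue [EE, HK, VN, FI, UW, OG]
Visit EE → queue [HK, VN, FI, UW, OG]
Visit HK; enqueue BY, YP → queue [VN, FI, UW, OG, BY, YP]
Visit VN; enqueue AV → queue [FI, UW, OG, BY, YP, AV]
Visit FI → queue [UW, OG, BY, YP, AV]
Visit UW → queue [OG, BY, YP, AV]
Visit OG → queue [BY, YP, AV]
Visit BY → queue [YP, AV]
Visit YP → queue [AV]
Visit AV → queue []

Visit order: HW, CX, PZ, QD, XH, DJ, MZ, NE, EE, HK, VN, FI, UW, OG, BY, YP, AV

BY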